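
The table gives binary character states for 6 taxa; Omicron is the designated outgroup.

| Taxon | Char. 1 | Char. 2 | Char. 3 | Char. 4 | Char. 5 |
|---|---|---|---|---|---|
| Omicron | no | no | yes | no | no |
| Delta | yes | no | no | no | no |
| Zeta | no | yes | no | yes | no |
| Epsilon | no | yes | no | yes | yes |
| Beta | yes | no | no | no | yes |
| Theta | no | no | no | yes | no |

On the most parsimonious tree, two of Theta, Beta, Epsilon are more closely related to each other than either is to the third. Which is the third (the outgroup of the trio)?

Beta

Character polarity is set by the outgroup: the derived state is whichever differs from the outgroup's state, so for Char. 3 the derived state is 'no', and for the remaining characters it is 'yes'.
Only Beta and Delta show the derived state 'yes' for Char. 1, supporting them as a clade.
Char. 2: derived state 'yes' in Epsilon and Zeta only — synapomorphy for {Epsilon, Zeta}.
Char. 3 (derived state 'no') is shared by all ingroup taxa — unites the whole ingroup.
Char. 4 (derived state 'yes') is shared by Epsilon, Theta, and Zeta — a synapomorphy uniting that clade.
Char. 5 groups Beta and Epsilon, which is incompatible with the clades supported by the remaining characters; treating it as convergent (homoplasy) costs fewer steps than any alternative tree.
Most parsimonious ingroup topology: ((Delta,Beta),((Zeta,Epsilon),Theta)).
Theta and Epsilon share a more recent common ancestor with each other than either does with Beta, so Beta is the least closely related of the three.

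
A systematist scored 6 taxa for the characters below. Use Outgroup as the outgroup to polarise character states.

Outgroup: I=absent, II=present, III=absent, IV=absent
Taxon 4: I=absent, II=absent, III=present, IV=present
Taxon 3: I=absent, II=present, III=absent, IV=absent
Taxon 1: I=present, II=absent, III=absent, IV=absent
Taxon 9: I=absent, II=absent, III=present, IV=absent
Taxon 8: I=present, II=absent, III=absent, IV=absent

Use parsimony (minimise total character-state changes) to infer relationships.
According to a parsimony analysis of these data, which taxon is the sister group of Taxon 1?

Taxon 8

Character polarity is set by the outgroup: the derived state is whichever differs from the outgroup's state, so for II the derived state is 'absent', and for the remaining characters it is 'present'.
I (derived state 'present') is shared by Taxon 1 and Taxon 8 — a synapomorphy uniting that clade.
Only Taxon 1, Taxon 4, Taxon 8, and Taxon 9 show the derived state 'absent' for II, supporting them as a clade.
III (derived state 'present') is shared by Taxon 4 and Taxon 9 — a synapomorphy uniting that clade.
IV (derived state 'present') is unique to Taxon 4 (autapomorphy; uninformative for grouping).
Most parsimonious ingroup topology: (((Taxon 4,Taxon 9),(Taxon 1,Taxon 8)),Taxon 3).
Taxon 1 and Taxon 8 form a cherry on this tree, so they are sister taxa.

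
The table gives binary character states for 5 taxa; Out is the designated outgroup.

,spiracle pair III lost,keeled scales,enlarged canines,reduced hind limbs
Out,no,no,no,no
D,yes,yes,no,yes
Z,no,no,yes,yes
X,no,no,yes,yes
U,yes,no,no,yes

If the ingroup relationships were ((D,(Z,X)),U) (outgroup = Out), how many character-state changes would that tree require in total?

Map each character onto ((D,(Z,X)),U) (rooted by Out) and count the minimum state changes it requires (Fitch parsimony):
spiracle pair III lost: 2; keeled scales: 1; enlarged canines: 1; reduced hind limbs: 1.
Total tree length = 5.

5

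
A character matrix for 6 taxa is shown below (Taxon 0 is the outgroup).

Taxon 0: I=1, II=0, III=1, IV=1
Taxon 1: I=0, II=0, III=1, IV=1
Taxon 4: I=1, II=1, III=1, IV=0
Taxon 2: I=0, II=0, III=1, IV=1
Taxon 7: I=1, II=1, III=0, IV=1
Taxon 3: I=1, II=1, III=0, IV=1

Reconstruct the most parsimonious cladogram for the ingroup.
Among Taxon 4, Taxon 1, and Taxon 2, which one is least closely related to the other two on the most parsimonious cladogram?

Character polarity is set by the outgroup: the derived state is whichever differs from the outgroup's state, so for I, III, IV the derived state is '0', and for the remaining characters it is '1'.
I: derived state '0' in Taxon 1 and Taxon 2 only — synapomorphy for {Taxon 1, Taxon 2}.
II: derived state '1' in Taxon 3, Taxon 4, and Taxon 7 only — synapomorphy for {Taxon 3, Taxon 4, Taxon 7}.
Only Taxon 3 and Taxon 7 show the derived state '0' for III, supporting them as a clade.
IV: derived state '0' in Taxon 4 only — an autapomorphy, so it tells us nothing about relationships among taxa.
Most parsimonious ingroup topology: ((Taxon 1,Taxon 2),(Taxon 4,(Taxon 7,Taxon 3))).
Taxon 1 and Taxon 2 share a more recent common ancestor with each other than either does with Taxon 4, so Taxon 4 is the least closely related of the three.

Taxon 4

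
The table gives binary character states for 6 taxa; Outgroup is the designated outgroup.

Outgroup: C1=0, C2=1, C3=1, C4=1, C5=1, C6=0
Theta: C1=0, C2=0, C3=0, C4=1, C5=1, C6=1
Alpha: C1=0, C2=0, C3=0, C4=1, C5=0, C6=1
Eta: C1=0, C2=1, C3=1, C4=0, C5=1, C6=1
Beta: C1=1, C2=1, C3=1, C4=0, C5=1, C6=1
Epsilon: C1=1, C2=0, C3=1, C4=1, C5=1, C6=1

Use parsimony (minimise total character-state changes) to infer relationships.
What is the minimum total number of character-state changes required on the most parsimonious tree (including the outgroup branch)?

7

Character polarity is set by the outgroup: the derived state is whichever differs from the outgroup's state, so for C2, C3, C4, C5 the derived state is '0', and for the remaining characters it is '1'.
C1 (state '1') occurs in Beta and Epsilon but conflicts with the nesting implied by the other characters — most parsimoniously interpreted as homoplasy.
Only Alpha, Epsilon, and Theta show the derived state '0' for C2, supporting them as a clade.
C3: derived state '0' in Alpha and Theta only — synapomorphy for {Alpha, Theta}.
C4: derived state '0' in Beta and Eta only — synapomorphy for {Beta, Eta}.
C5: derived state '0' in Alpha only — an autapomorphy, so it tells us nothing about relationships among taxa.
C6 (derived state '1') is shared by all ingroup taxa — unites the whole ingroup.
Most parsimonious ingroup topology: (((Theta,Alpha),Epsilon),(Eta,Beta)).
Changes per character on this tree: C1: 2; C2: 1; C3: 1; C4: 1; C5: 1; C6: 1.
Total = 7.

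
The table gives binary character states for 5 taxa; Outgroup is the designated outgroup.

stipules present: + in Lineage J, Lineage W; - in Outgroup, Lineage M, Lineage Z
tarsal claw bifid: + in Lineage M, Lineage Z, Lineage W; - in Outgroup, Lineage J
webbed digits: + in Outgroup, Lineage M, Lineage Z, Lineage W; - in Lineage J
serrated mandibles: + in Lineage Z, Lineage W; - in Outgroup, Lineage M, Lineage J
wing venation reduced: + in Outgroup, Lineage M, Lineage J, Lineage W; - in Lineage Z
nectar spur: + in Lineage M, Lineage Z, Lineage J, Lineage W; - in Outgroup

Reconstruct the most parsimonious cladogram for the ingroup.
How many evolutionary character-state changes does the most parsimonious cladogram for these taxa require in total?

7

Character polarity is set by the outgroup: the derived state is whichever differs from the outgroup's state, so for webbed digits, wing venation reduced the derived state is '-', and for the remaining characters it is '+'.
stipules present groups Lineage J and Lineage W, which is incompatible with the clades supported by the remaining characters; treating it as convergent (homoplasy) costs fewer steps than any alternative tree.
tarsal claw bifid: derived state '+' in Lineage M, Lineage W, and Lineage Z only — synapomorphy for {Lineage M, Lineage W, Lineage Z}.
webbed digits (derived state '-') is unique to Lineage J (autapomorphy; uninformative for grouping).
serrated mandibles (derived state '+') is shared by Lineage W and Lineage Z — a synapomorphy uniting that clade.
wing venation reduced (derived state '-') is unique to Lineage Z (autapomorphy; uninformative for grouping).
nectar spur (derived state '+') is shared by all ingroup taxa — unites the whole ingroup.
Most parsimonious ingroup topology: ((Lineage M,(Lineage Z,Lineage W)),Lineage J).
Changes per character on this tree: stipules present: 2; tarsal claw bifid: 1; webbed digits: 1; serrated mandibles: 1; wing venation reduced: 1; nectar spur: 1.
Total = 7.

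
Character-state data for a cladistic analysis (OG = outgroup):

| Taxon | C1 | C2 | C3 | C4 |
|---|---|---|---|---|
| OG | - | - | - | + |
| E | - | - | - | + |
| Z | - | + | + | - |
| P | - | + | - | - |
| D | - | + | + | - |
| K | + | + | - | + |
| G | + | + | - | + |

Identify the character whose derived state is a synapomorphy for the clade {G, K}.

C1

Character polarity is set by the outgroup: the derived state is whichever differs from the outgroup's state, so for C4 the derived state is '-', and for the remaining characters it is '+'.
C1: derived state '+' in G and K only — synapomorphy for {G, K}.
C2 (derived state '+') is shared by D, G, K, P, and Z — a synapomorphy uniting that clade.
C3 (derived state '+') is shared by D and Z — a synapomorphy uniting that clade.
C4: derived state '-' in D, P, and Z only — synapomorphy for {D, P, Z}.
Most parsimonious ingroup topology: (E,(((Z,D),P),(K,G))).
The clade {G, K} is supported by C1: its derived state '+' occurs in exactly those taxa and in no other taxon (including the outgroup).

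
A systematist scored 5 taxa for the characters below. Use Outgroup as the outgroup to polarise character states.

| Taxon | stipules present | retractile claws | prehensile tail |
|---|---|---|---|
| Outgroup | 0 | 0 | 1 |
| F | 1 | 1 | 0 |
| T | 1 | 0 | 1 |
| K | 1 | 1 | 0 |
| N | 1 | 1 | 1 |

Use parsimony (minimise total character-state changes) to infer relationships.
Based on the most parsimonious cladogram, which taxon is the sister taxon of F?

Character polarity is set by the outgroup: the derived state is whichever differs from the outgroup's state, so for prehensile tail the derived state is '0', and for the remaining characters it is '1'.
All ingroup taxa share the derived state '1' for stipules present; it defines the ingroup but does not resolve relationships within it.
retractile claws (derived state '1') is shared by F, K, and N — a synapomorphy uniting that clade.
Only F and K show the derived state '0' for prehensile tail, supporting them as a clade.
Most parsimonious ingroup topology: (((K,F),N),T).
F and K form a cherry on this tree, so they are sister taxa.

K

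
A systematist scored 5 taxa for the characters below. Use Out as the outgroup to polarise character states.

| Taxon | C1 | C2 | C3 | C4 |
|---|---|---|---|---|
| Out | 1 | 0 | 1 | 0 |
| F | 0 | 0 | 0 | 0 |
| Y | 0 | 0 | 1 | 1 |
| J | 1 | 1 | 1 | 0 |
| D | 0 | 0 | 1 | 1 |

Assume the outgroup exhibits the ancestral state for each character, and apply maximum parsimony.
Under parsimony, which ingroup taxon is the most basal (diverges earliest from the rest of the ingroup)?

J

Character polarity is set by the outgroup: the derived state is whichever differs from the outgroup's state, so for C1, C3 the derived state is '0', and for the remaining characters it is '1'.
Only D, F, and Y show the derived state '0' for C1, supporting them as a clade.
C2 (derived state '1') is unique to J (autapomorphy; uninformative for grouping).
C3 (derived state '0') is unique to F (autapomorphy; uninformative for grouping).
C4 (derived state '1') is shared by D and Y — a synapomorphy uniting that clade.
Most parsimonious ingroup topology: ((F,(Y,D)),J).
J is sister to the clade containing all other ingroup taxa, so it is the earliest-diverging (most basal) ingroup lineage.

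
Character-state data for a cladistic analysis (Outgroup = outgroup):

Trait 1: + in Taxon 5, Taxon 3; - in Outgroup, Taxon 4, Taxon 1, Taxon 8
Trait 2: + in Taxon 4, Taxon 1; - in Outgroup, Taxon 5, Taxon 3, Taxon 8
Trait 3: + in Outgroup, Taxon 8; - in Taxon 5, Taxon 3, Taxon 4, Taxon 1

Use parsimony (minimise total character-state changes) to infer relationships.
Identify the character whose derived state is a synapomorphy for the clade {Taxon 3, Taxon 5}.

Trait 1

Character polarity is set by the outgroup: the derived state is whichever differs from the outgroup's state, so for Trait 3 the derived state is '-', and for the remaining characters it is '+'.
Only Taxon 3 and Taxon 5 show the derived state '+' for Trait 1, supporting them as a clade.
Trait 2: derived state '+' in Taxon 1 and Taxon 4 only — synapomorphy for {Taxon 1, Taxon 4}.
Trait 3: derived state '-' in Taxon 1, Taxon 3, Taxon 4, and Taxon 5 only — synapomorphy for {Taxon 1, Taxon 3, Taxon 4, Taxon 5}.
Most parsimonious ingroup topology: (((Taxon 5,Taxon 3),(Taxon 4,Taxon 1)),Taxon 8).
The clade {Taxon 3, Taxon 5} is supported by Trait 1: its derived state '+' occurs in exactly those taxa and in no other taxon (including the outgroup).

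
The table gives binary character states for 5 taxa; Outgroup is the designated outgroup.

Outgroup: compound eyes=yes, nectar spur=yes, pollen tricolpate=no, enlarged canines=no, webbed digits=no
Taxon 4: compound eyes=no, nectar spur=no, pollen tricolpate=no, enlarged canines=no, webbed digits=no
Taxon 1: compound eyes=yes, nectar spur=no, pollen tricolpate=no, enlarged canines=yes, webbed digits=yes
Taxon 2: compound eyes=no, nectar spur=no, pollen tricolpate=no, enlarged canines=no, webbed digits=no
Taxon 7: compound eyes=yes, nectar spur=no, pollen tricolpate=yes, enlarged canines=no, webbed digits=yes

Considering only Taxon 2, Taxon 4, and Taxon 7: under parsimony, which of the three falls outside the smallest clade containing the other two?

Taxon 7

Character polarity is set by the outgroup: the derived state is whichever differs from the outgroup's state, so for compound eyes, nectar spur the derived state is 'no', and for the remaining characters it is 'yes'.
compound eyes: derived state 'no' in Taxon 2 and Taxon 4 only — synapomorphy for {Taxon 2, Taxon 4}.
nectar spur (derived state 'no') is shared by all ingroup taxa — unites the whole ingroup.
pollen tricolpate (derived state 'yes') is unique to Taxon 7 (autapomorphy; uninformative for grouping).
enlarged canines: derived state 'yes' in Taxon 1 only — an autapomorphy, so it tells us nothing about relationships among taxa.
Only Taxon 1 and Taxon 7 show the derived state 'yes' for webbed digits, supporting them as a clade.
Most parsimonious ingroup topology: ((Taxon 4,Taxon 2),(Taxon 1,Taxon 7)).
Taxon 2 and Taxon 4 share a more recent common ancestor with each other than either does with Taxon 7, so Taxon 7 is the least closely related of the three.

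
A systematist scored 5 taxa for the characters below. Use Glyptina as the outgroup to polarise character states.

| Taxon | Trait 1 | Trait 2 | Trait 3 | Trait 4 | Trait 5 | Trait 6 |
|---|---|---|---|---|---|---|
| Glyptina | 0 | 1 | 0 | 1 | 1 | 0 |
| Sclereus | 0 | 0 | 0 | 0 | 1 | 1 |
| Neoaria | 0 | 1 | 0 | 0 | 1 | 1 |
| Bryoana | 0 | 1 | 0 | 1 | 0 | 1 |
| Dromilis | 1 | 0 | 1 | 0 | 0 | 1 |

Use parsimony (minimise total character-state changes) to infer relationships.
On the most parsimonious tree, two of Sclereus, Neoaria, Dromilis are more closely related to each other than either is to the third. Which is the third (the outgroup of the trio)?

Neoaria

Character polarity is set by the outgroup: the derived state is whichever differs from the outgroup's state, so for Trait 2, Trait 4, Trait 5 the derived state is '0', and for the remaining characters it is '1'.
Trait 1: derived state '1' in Dromilis only — an autapomorphy, so it tells us nothing about relationships among taxa.
Only Dromilis and Sclereus show the derived state '0' for Trait 2, supporting them as a clade.
Trait 3: derived state '1' in Dromilis only — an autapomorphy, so it tells us nothing about relationships among taxa.
Trait 4 (derived state '0') is shared by Dromilis, Neoaria, and Sclereus — a synapomorphy uniting that clade.
Trait 5 (state '0') occurs in Bryoana and Dromilis but conflicts with the nesting implied by the other characters — most parsimoniously interpreted as homoplasy.
All ingroup taxa share the derived state '1' for Trait 6; it defines the ingroup but does not resolve relationships within it.
Most parsimonious ingroup topology: (((Sclereus,Dromilis),Neoaria),Bryoana).
Dromilis and Sclereus share a more recent common ancestor with each other than either does with Neoaria, so Neoaria is the least closely related of the three.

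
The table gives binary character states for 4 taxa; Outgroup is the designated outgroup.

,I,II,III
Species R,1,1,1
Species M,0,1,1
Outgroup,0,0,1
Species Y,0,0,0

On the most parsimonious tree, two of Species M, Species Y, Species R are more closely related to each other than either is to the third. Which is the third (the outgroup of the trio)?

Species Y

Character polarity is set by the outgroup: the derived state is whichever differs from the outgroup's state, so for III the derived state is '0', and for the remaining characters it is '1'.
I: derived state '1' in Species R only — an autapomorphy, so it tells us nothing about relationships among taxa.
II: derived state '1' in Species M and Species R only — synapomorphy for {Species M, Species R}.
III (derived state '0') is unique to Species Y (autapomorphy; uninformative for grouping).
Most parsimonious ingroup topology: ((Species R,Species M),Species Y).
Species M and Species R share a more recent common ancestor with each other than either does with Species Y, so Species Y is the least closely related of the three.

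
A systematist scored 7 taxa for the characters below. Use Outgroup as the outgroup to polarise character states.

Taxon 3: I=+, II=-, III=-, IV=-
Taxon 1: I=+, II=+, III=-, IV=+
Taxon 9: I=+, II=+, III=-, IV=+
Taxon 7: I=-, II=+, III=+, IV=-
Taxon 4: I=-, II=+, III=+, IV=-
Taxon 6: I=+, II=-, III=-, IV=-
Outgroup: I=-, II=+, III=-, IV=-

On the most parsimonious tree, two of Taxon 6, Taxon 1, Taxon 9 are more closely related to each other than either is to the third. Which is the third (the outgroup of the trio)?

Taxon 6

Character polarity is set by the outgroup: the derived state is whichever differs from the outgroup's state, so for II the derived state is '-', and for the remaining characters it is '+'.
I: derived state '+' in Taxon 1, Taxon 3, Taxon 6, and Taxon 9 only — synapomorphy for {Taxon 1, Taxon 3, Taxon 6, Taxon 9}.
Only Taxon 3 and Taxon 6 show the derived state '-' for II, supporting them as a clade.
III (derived state '+') is shared by Taxon 4 and Taxon 7 — a synapomorphy uniting that clade.
Only Taxon 1 and Taxon 9 show the derived state '+' for IV, supporting them as a clade.
Most parsimonious ingroup topology: ((Taxon 7,Taxon 4),((Taxon 3,Taxon 6),(Taxon 1,Taxon 9))).
Taxon 1 and Taxon 9 share a more recent common ancestor with each other than either does with Taxon 6, so Taxon 6 is the least closely related of the three.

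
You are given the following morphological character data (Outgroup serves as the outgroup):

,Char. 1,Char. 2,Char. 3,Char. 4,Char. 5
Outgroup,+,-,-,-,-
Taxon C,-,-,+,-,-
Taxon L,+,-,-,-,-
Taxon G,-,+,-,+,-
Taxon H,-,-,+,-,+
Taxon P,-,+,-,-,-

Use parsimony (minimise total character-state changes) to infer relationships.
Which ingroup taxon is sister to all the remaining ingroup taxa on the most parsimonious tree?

Taxon L

Character polarity is set by the outgroup: the derived state is whichever differs from the outgroup's state, so for Char. 1 the derived state is '-', and for the remaining characters it is '+'.
Char. 1: derived state '-' in Taxon C, Taxon G, Taxon H, and Taxon P only — synapomorphy for {Taxon C, Taxon G, Taxon H, Taxon P}.
Char. 2 (derived state '+') is shared by Taxon G and Taxon P — a synapomorphy uniting that clade.
Char. 3: derived state '+' in Taxon C and Taxon H only — synapomorphy for {Taxon C, Taxon H}.
Char. 4 (derived state '+') is unique to Taxon G (autapomorphy; uninformative for grouping).
Char. 5: derived state '+' in Taxon H only — an autapomorphy, so it tells us nothing about relationships among taxa.
Most parsimonious ingroup topology: (((Taxon C,Taxon H),(Taxon G,Taxon P)),Taxon L).
Taxon L is sister to the clade containing all other ingroup taxa, so it is the earliest-diverging (most basal) ingroup lineage.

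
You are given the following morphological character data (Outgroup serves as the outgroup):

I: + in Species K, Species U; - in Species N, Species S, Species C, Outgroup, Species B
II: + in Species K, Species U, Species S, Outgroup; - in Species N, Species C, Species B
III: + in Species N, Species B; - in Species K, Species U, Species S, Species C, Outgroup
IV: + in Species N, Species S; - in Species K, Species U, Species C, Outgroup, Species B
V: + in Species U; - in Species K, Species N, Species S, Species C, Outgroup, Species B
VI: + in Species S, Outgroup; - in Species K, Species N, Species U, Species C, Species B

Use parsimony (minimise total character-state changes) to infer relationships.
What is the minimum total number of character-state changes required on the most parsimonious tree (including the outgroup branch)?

7

Character polarity is set by the outgroup: the derived state is whichever differs from the outgroup's state, so for II, VI the derived state is '-', and for the remaining characters it is '+'.
Only Species K and Species U show the derived state '+' for I, supporting them as a clade.
II: derived state '-' in Species B, Species C, and Species N only — synapomorphy for {Species B, Species C, Species N}.
Only Species B and Species N show the derived state '+' for III, supporting them as a clade.
IV groups Species N and Species S, which is incompatible with the clades supported by the remaining characters; treating it as convergent (homoplasy) costs fewer steps than any alternative tree.
V: derived state '+' in Species U only — an autapomorphy, so it tells us nothing about relationships among taxa.
VI (derived state '-') is shared by Species B, Species C, Species K, Species N, and Species U — a synapomorphy uniting that clade.
Most parsimonious ingroup topology: (((Species C,(Species B,Species N)),(Species U,Species K)),Species S).
Changes per character on this tree: I: 1; II: 1; III: 1; IV: 2; V: 1; VI: 1.
Total = 7.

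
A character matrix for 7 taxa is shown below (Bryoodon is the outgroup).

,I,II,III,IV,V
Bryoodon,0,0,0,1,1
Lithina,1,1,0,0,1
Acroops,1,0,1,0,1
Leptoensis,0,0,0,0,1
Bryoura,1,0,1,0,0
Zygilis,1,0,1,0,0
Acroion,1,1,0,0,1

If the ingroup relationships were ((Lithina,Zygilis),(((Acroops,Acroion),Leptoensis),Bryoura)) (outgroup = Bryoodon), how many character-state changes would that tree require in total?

10

Map each character onto ((Lithina,Zygilis),(((Acroops,Acroion),Leptoensis),Bryoura)) (rooted by Bryoodon) and count the minimum state changes it requires (Fitch parsimony):
I: 2; II: 2; III: 3; IV: 1; V: 2.
Total tree length = 10.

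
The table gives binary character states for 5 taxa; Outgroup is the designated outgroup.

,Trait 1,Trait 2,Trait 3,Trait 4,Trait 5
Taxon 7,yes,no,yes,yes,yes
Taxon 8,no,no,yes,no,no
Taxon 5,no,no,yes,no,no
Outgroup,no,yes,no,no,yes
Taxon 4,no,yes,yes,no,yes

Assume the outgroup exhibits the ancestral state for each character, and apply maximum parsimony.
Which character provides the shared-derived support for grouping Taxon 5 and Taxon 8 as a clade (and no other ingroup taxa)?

Character polarity is set by the outgroup: the derived state is whichever differs from the outgroup's state, so for Trait 2, Trait 5 the derived state is 'no', and for the remaining characters it is 'yes'.
Trait 1: derived state 'yes' in Taxon 7 only — an autapomorphy, so it tells us nothing about relationships among taxa.
Trait 2 (derived state 'no') is shared by Taxon 5, Taxon 7, and Taxon 8 — a synapomorphy uniting that clade.
All ingroup taxa share the derived state 'yes' for Trait 3; it defines the ingroup but does not resolve relationships within it.
Trait 4 (derived state 'yes') is unique to Taxon 7 (autapomorphy; uninformative for grouping).
Only Taxon 5 and Taxon 8 show the derived state 'no' for Trait 5, supporting them as a clade.
Most parsimonious ingroup topology: (((Taxon 8,Taxon 5),Taxon 7),Taxon 4).
The clade {Taxon 5, Taxon 8} is supported by Trait 5: its derived state 'no' occurs in exactly those taxa and in no other taxon (including the outgroup).

Trait 5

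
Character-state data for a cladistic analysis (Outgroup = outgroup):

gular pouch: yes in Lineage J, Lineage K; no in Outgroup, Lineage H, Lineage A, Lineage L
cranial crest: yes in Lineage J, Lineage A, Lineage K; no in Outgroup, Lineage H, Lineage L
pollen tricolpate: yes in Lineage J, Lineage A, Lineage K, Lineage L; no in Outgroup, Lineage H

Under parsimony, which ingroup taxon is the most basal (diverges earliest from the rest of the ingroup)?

Lineage H

The outgroup has state 'no' for every character, so 'yes' is the derived state throughout.
gular pouch: derived state 'yes' in Lineage J and Lineage K only — synapomorphy for {Lineage J, Lineage K}.
Only Lineage A, Lineage J, and Lineage K show the derived state 'yes' for cranial crest, supporting them as a clade.
Only Lineage A, Lineage J, Lineage K, and Lineage L show the derived state 'yes' for pollen tricolpate, supporting them as a clade.
Most parsimonious ingroup topology: ((((Lineage J,Lineage K),Lineage A),Lineage L),Lineage H).
Lineage H is sister to the clade containing all other ingroup taxa, so it is the earliest-diverging (most basal) ingroup lineage.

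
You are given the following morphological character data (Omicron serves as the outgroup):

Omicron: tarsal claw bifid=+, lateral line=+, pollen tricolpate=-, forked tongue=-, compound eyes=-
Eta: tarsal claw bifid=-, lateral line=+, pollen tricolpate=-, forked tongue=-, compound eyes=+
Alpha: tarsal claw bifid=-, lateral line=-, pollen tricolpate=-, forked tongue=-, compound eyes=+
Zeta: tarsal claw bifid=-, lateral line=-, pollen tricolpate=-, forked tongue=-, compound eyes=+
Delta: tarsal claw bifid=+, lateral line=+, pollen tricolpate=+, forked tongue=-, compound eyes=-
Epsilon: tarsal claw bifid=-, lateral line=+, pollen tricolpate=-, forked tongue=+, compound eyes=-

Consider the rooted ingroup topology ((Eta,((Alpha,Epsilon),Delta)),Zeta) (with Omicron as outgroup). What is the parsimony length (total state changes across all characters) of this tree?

Map each character onto ((Eta,((Alpha,Epsilon),Delta)),Zeta) (rooted by Omicron) and count the minimum state changes it requires (Fitch parsimony):
tarsal claw bifid: 2; lateral line: 2; pollen tricolpate: 1; forked tongue: 1; compound eyes: 3.
Total tree length = 9.

9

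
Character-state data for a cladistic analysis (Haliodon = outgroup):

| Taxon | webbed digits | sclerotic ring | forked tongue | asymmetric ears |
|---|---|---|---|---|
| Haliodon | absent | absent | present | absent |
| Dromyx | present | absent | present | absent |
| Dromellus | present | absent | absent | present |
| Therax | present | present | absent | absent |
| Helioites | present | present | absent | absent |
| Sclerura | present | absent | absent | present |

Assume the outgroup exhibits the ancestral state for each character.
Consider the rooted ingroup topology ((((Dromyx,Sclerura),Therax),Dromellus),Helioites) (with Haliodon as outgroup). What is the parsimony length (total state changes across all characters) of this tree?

Map each character onto ((((Dromyx,Sclerura),Therax),Dromellus),Helioites) (rooted by Haliodon) and count the minimum state changes it requires (Fitch parsimony):
webbed digits: 1; sclerotic ring: 2; forked tongue: 2; asymmetric ears: 2.
Total tree length = 7.

7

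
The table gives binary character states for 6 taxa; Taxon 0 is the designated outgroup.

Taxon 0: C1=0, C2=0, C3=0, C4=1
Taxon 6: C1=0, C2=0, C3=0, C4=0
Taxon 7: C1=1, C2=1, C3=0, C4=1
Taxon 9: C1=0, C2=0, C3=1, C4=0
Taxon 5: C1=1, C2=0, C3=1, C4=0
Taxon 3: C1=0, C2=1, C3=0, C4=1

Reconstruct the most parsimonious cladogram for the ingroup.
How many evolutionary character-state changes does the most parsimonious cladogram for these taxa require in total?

5

Character polarity is set by the outgroup: the derived state is whichever differs from the outgroup's state, so for C4 the derived state is '0', and for the remaining characters it is '1'.
C1 (state '1') occurs in Taxon 5 and Taxon 7 but conflicts with the nesting implied by the other characters — most parsimoniously interpreted as homoplasy.
C2: derived state '1' in Taxon 3 and Taxon 7 only — synapomorphy for {Taxon 3, Taxon 7}.
C3: derived state '1' in Taxon 5 and Taxon 9 only — synapomorphy for {Taxon 5, Taxon 9}.
C4: derived state '0' in Taxon 5, Taxon 6, and Taxon 9 only — synapomorphy for {Taxon 5, Taxon 6, Taxon 9}.
Most parsimonious ingroup topology: ((Taxon 6,(Taxon 9,Taxon 5)),(Taxon 7,Taxon 3)).
Changes per character on this tree: C1: 2; C2: 1; C3: 1; C4: 1.
Total = 5.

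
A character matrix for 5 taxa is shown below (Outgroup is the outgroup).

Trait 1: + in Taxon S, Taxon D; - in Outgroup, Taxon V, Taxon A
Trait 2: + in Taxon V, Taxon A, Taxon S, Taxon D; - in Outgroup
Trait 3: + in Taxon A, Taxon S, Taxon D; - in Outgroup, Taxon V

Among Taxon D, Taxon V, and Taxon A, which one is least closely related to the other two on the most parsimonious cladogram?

The outgroup has state '-' for every character, so '+' is the derived state throughout.
Only Taxon D and Taxon S show the derived state '+' for Trait 1, supporting them as a clade.
All ingroup taxa share the derived state '+' for Trait 2; it defines the ingroup but does not resolve relationships within it.
Trait 3: derived state '+' in Taxon A, Taxon D, and Taxon S only — synapomorphy for {Taxon A, Taxon D, Taxon S}.
Most parsimonious ingroup topology: (Taxon V,(Taxon A,(Taxon S,Taxon D))).
Taxon D and Taxon A share a more recent common ancestor with each other than either does with Taxon V, so Taxon V is the least closely related of the three.

Taxon V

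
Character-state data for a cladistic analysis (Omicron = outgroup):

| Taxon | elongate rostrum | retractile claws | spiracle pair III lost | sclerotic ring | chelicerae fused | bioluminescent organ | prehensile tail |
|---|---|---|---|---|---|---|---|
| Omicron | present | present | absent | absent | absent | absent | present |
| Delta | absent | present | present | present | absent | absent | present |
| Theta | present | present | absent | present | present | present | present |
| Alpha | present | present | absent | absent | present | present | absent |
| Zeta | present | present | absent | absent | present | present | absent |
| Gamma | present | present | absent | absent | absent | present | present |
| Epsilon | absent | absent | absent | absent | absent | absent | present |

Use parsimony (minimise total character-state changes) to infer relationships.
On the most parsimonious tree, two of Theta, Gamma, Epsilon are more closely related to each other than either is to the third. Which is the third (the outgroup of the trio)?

Character polarity is set by the outgroup: the derived state is whichever differs from the outgroup's state, so for elongate rostrum, retractile claws, prehensile tail the derived state is 'absent', and for the remaining characters it is 'present'.
Only Delta and Epsilon show the derived state 'absent' for elongate rostrum, supporting them as a clade.
retractile claws (derived state 'absent') is unique to Epsilon (autapomorphy; uninformative for grouping).
spiracle pair III lost (derived state 'present') is unique to Delta (autapomorphy; uninformative for grouping).
sclerotic ring (state 'present') occurs in Delta and Theta but conflicts with the nesting implied by the other characters — most parsimoniously interpreted as homoplasy.
Only Alpha, Theta, and Zeta show the derived state 'present' for chelicerae fused, supporting them as a clade.
Only Alpha, Gamma, Theta, and Zeta show the derived state 'present' for bioluminescent organ, supporting them as a clade.
prehensile tail (derived state 'absent') is shared by Alpha and Zeta — a synapomorphy uniting that clade.
Most parsimonious ingroup topology: ((Delta,Epsilon),((Theta,(Alpha,Zeta)),Gamma)).
Theta and Gamma share a more recent common ancestor with each other than either does with Epsilon, so Epsilon is the least closely related of the three.

Epsilon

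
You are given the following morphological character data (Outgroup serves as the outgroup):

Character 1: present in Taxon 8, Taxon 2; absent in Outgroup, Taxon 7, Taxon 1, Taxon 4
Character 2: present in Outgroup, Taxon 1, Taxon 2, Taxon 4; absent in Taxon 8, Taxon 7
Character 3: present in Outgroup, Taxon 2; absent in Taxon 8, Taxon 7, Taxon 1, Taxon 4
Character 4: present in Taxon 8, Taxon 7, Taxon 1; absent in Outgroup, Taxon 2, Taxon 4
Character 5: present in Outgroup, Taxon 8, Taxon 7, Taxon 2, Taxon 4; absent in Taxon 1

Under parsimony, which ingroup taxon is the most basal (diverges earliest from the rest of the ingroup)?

Taxon 2

Character polarity is set by the outgroup: the derived state is whichever differs from the outgroup's state, so for Character 2, Character 3, Character 5 the derived state is 'absent', and for the remaining characters it is 'present'.
Character 1 (state 'present') occurs in Taxon 2 and Taxon 8 but conflicts with the nesting implied by the other characters — most parsimoniously interpreted as homoplasy.
Only Taxon 7 and Taxon 8 show the derived state 'absent' for Character 2, supporting them as a clade.
Only Taxon 1, Taxon 4, Taxon 7, and Taxon 8 show the derived state 'absent' for Character 3, supporting them as a clade.
Character 4 (derived state 'present') is shared by Taxon 1, Taxon 7, and Taxon 8 — a synapomorphy uniting that clade.
Character 5: derived state 'absent' in Taxon 1 only — an autapomorphy, so it tells us nothing about relationships among taxa.
Most parsimonious ingroup topology: ((((Taxon 8,Taxon 7),Taxon 1),Taxon 4),Taxon 2).
Taxon 2 is sister to the clade containing all other ingroup taxa, so it is the earliest-diverging (most basal) ingroup lineage.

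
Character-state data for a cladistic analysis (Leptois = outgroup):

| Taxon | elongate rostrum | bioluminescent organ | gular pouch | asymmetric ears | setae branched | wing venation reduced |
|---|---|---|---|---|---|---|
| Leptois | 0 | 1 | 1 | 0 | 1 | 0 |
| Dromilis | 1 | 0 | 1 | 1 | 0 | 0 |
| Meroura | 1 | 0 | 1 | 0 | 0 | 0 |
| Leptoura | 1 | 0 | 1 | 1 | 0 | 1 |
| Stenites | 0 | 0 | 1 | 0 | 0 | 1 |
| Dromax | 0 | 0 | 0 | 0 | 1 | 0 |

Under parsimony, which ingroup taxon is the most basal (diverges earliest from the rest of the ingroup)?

Character polarity is set by the outgroup: the derived state is whichever differs from the outgroup's state, so for bioluminescent organ, gular pouch, setae branched the derived state is '0', and for the remaining characters it is '1'.
elongate rostrum (derived state '1') is shared by Dromilis, Leptoura, and Meroura — a synapomorphy uniting that clade.
bioluminescent organ (derived state '0') is shared by all ingroup taxa — unites the whole ingroup.
gular pouch: derived state '0' in Dromax only — an autapomorphy, so it tells us nothing about relationships among taxa.
asymmetric ears (derived state '1') is shared by Dromilis and Leptoura — a synapomorphy uniting that clade.
setae branched: derived state '0' in Dromilis, Leptoura, Meroura, and Stenites only — synapomorphy for {Dromilis, Leptoura, Meroura, Stenites}.
wing venation reduced (state '1') occurs in Leptoura and Stenites but conflicts with the nesting implied by the other characters — most parsimoniously interpreted as homoplasy.
Most parsimonious ingroup topology: ((((Dromilis,Leptoura),Meroura),Stenites),Dromax).
Dromax is sister to the clade containing all other ingroup taxa, so it is the earliest-diverging (most basal) ingroup lineage.

Dromax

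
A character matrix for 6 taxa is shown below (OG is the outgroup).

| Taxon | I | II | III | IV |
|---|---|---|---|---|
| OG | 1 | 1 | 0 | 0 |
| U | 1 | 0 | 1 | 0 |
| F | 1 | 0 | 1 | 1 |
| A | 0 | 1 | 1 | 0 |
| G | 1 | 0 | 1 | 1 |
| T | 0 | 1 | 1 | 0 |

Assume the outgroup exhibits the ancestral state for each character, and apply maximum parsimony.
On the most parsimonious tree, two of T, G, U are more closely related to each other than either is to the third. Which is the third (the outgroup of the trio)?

T

Character polarity is set by the outgroup: the derived state is whichever differs from the outgroup's state, so for I, II the derived state is '0', and for the remaining characters it is '1'.
Only A and T show the derived state '0' for I, supporting them as a clade.
Only F, G, and U show the derived state '0' for II, supporting them as a clade.
All ingroup taxa share the derived state '1' for III; it defines the ingroup but does not resolve relationships within it.
Only F and G show the derived state '1' for IV, supporting them as a clade.
Most parsimonious ingroup topology: ((U,(F,G)),(A,T)).
G and U share a more recent common ancestor with each other than either does with T, so T is the least closely related of the three.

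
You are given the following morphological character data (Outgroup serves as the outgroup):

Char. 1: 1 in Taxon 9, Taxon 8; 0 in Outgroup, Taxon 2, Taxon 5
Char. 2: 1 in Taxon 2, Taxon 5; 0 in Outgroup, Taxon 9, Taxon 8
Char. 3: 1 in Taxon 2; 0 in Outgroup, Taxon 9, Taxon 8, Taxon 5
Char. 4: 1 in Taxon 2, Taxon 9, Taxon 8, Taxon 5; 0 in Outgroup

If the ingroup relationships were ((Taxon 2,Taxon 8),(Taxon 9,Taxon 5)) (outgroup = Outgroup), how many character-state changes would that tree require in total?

Map each character onto ((Taxon 2,Taxon 8),(Taxon 9,Taxon 5)) (rooted by Outgroup) and count the minimum state changes it requires (Fitch parsimony):
Char. 1: 2; Char. 2: 2; Char. 3: 1; Char. 4: 1.
Total tree length = 6.

6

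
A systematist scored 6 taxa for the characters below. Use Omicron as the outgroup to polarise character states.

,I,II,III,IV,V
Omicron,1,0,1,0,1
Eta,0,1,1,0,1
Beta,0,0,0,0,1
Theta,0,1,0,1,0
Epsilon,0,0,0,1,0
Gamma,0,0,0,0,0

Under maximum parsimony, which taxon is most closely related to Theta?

Epsilon

Character polarity is set by the outgroup: the derived state is whichever differs from the outgroup's state, so for I, III, V the derived state is '0', and for the remaining characters it is '1'.
I (derived state '0') is shared by all ingroup taxa — unites the whole ingroup.
II groups Eta and Theta, which is incompatible with the clades supported by the remaining characters; treating it as convergent (homoplasy) costs fewer steps than any alternative tree.
III (derived state '0') is shared by Beta, Epsilon, Gamma, and Theta — a synapomorphy uniting that clade.
IV: derived state '1' in Epsilon and Theta only — synapomorphy for {Epsilon, Theta}.
V (derived state '0') is shared by Epsilon, Gamma, and Theta — a synapomorphy uniting that clade.
Most parsimonious ingroup topology: (Eta,(Beta,((Theta,Epsilon),Gamma))).
Theta and Epsilon form a cherry on this tree, so they are sister taxa.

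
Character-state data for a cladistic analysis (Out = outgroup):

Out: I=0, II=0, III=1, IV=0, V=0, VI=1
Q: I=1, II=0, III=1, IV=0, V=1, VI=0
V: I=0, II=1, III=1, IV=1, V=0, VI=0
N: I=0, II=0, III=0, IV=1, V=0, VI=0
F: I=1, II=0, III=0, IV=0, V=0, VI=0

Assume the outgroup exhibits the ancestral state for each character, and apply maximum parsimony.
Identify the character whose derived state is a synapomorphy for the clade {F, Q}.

Character polarity is set by the outgroup: the derived state is whichever differs from the outgroup's state, so for III, VI the derived state is '0', and for the remaining characters it is '1'.
Only F and Q show the derived state '1' for I, supporting them as a clade.
II (derived state '1') is unique to V (autapomorphy; uninformative for grouping).
III groups F and N, which is incompatible with the clades supported by the remaining characters; treating it as convergent (homoplasy) costs fewer steps than any alternative tree.
Only N and V show the derived state '1' for IV, supporting them as a clade.
V: derived state '1' in Q only — an autapomorphy, so it tells us nothing about relationships among taxa.
All ingroup taxa share the derived state '0' for VI; it defines the ingroup but does not resolve relationships within it.
Most parsimonious ingroup topology: ((Q,F),(V,N)).
The clade {F, Q} is supported by I: its derived state '1' occurs in exactly those taxa and in no other taxon (including the outgroup).

I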